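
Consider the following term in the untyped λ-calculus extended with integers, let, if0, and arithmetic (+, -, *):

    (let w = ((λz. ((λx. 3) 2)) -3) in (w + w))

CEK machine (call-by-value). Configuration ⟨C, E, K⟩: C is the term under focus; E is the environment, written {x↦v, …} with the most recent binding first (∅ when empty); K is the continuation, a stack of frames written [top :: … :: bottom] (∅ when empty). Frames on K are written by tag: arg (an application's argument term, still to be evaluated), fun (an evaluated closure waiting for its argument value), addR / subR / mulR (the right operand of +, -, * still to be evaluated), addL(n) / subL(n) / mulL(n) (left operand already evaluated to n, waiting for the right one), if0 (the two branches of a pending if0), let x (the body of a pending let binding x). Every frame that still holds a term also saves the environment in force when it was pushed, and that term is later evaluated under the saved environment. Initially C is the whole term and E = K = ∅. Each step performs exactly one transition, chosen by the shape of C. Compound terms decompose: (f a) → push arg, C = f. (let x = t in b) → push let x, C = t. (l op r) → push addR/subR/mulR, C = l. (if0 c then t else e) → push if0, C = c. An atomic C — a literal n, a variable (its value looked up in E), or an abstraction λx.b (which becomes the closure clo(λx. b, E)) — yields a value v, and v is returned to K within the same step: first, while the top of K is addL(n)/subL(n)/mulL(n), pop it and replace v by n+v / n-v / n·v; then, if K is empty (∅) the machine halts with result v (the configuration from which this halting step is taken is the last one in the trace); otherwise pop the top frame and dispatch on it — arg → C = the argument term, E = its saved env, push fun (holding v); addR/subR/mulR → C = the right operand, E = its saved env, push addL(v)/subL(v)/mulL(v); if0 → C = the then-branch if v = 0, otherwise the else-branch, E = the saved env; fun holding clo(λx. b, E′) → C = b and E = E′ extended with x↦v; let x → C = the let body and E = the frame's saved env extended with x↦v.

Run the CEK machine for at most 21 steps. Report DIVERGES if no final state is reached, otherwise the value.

Answer: 6

Derivation:
[0] <C=(let w = ((λz. ((λx. 3) 2)) -3) in (w + w)), E=∅, K=∅>
[1] <C=((λz. ((λx. 3) 2)) -3), E=∅, K=[let w]>
[2] <C=(λz. ((λx. 3) 2)), E=∅, K=[arg :: let w]>
[3] <C=-3, E=∅, K=[fun :: let w]>
[4] <C=((λx. 3) 2), E={z↦-3}, K=[let w]>
[5] <C=(λx. 3), E={z↦-3}, K=[arg :: let w]>
[6] <C=2, E={z↦-3}, K=[fun :: let w]>
[7] <C=3, E={x↦2, z↦-3}, K=[let w]>
[8] <C=(w + w), E={w↦3}, K=∅>
[9] <C=w, E={w↦3}, K=[addR]>
[10] <C=w, E={w↦3}, K=[addL(3)]>
→ final value 6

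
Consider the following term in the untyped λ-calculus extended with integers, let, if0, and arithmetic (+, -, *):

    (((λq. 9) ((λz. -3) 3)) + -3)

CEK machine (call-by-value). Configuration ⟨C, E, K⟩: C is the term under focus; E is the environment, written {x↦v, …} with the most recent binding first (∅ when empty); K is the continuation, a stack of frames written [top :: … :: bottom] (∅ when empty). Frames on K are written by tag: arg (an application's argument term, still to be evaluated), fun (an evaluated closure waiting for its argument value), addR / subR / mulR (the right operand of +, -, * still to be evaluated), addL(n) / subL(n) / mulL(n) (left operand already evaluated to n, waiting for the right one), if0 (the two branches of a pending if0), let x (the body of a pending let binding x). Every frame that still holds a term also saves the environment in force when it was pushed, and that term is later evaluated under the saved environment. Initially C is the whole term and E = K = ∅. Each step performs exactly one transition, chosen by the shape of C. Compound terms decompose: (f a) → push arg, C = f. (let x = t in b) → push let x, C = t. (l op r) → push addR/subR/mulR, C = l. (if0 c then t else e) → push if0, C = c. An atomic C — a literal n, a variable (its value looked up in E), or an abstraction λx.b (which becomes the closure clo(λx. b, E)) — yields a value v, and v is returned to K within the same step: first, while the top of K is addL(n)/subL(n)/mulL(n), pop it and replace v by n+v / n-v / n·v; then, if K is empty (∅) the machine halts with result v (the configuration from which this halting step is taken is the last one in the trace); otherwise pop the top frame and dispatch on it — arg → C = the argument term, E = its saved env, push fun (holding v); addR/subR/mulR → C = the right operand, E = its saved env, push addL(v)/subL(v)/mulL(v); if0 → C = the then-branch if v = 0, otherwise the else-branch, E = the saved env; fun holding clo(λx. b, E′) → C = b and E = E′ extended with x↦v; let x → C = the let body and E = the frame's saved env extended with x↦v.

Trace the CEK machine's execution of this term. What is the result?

Answer: 6

Machine steps:
step 0: [C=(((λq. 9) ((λz. -3) 3)) + -3) | E=∅ | K=∅]
step 1: [C=((λq. 9) ((λz. -3) 3)) | E=∅ | K=[addR]]
step 2: [C=(λq. 9) | E=∅ | K=[arg :: addR]]
step 3: [C=((λz. -3) 3) | E=∅ | K=[fun :: addR]]
step 4: [C=(λz. -3) | E=∅ | K=[arg :: fun :: addR]]
step 5: [C=3 | E=∅ | K=[fun :: fun :: addR]]
step 6: [C=-3 | E={z↦3} | K=[fun :: addR]]
step 7: [C=9 | E={q↦-3} | K=[addR]]
step 8: [C=-3 | E=∅ | K=[addL(9)]]
→ final value 6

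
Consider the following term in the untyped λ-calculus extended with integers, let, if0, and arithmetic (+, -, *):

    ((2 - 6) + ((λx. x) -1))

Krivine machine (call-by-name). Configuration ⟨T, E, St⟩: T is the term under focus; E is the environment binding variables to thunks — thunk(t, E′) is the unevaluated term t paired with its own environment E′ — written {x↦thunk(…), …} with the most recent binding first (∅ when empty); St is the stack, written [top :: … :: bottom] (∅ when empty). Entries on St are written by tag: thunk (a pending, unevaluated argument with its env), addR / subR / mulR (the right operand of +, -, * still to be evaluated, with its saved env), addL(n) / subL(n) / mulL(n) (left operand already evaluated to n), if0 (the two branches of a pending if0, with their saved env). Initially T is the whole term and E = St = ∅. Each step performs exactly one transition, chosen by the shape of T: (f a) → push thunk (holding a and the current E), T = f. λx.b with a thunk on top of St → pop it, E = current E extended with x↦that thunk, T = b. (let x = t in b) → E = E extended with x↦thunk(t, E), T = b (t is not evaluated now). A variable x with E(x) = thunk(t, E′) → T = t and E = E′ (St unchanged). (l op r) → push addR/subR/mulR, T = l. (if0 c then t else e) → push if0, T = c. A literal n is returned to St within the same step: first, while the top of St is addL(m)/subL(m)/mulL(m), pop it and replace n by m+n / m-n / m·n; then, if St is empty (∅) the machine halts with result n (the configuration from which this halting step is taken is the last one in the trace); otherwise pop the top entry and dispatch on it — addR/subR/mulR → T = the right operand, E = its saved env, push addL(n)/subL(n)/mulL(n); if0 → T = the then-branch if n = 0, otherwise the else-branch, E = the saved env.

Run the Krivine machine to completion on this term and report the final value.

[0] ⟨T=((2 - 6) + ((λx. x) -1)); E=∅; St=∅⟩
[1] ⟨T=(2 - 6); E=∅; St=[addR]⟩
[2] ⟨T=2; E=∅; St=[subR :: addR]⟩
[3] ⟨T=6; E=∅; St=[subL(2) :: addR]⟩
[4] ⟨T=((λx. x) -1); E=∅; St=[addL(-4)]⟩
[5] ⟨T=(λx. x); E=∅; St=[thunk :: addL(-4)]⟩
[6] ⟨T=x; E={x↦thunk(-1, ∅)}; St=[addL(-4)]⟩
[7] ⟨T=-1; E=∅; St=[addL(-4)]⟩
→ final value -5

Answer: -5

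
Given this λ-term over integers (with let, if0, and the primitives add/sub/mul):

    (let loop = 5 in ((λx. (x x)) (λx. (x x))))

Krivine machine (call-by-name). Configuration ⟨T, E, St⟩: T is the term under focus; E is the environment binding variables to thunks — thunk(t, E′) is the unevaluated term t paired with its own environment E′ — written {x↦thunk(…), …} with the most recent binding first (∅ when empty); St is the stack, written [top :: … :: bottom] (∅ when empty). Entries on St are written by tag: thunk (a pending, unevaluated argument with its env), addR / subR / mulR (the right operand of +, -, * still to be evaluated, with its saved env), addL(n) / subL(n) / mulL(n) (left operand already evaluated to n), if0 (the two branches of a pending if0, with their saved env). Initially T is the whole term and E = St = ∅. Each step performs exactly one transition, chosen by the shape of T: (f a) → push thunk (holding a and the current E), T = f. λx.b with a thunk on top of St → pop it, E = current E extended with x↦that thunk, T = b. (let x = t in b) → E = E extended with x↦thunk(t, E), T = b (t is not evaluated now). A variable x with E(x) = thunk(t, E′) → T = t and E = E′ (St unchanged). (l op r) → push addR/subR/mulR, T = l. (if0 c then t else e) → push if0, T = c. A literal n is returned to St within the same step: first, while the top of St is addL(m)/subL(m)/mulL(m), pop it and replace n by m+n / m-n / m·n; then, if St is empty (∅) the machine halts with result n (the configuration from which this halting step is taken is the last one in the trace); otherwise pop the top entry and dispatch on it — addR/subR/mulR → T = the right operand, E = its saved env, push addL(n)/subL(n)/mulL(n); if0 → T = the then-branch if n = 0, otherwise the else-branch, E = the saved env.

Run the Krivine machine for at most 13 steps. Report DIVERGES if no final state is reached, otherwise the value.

Answer: DIVERGES (no final state within 13 steps)

Execution trace:
step 0: [T=(let loop = 5 in ((λx. (x x)) (λx. (x x)))) | E=∅ | St=∅]
step 1: [T=((λx. (x x)) (λx. (x x))) | E={loop↦thunk(5, ∅)} | St=∅]
step 2: [T=(λx. (x x)) | E={loop↦thunk(5, ∅)} | St=[thunk]]
step 3: [T=(x x) | E={x↦thunk((λx. (x x)), {loop↦thunk(5, ∅)}), loop↦thunk(5, ∅)} | St=∅]
step 4: [T=x | E={x↦thunk((λx. (x x)), {loop↦thunk(5, ∅)}), loop↦thunk(5, ∅)} | St=[thunk]]
step 5: [T=(λx. (x x)) | E={loop↦thunk(5, ∅)} | St=[thunk]]
step 6: [T=(x x) | E={x↦thunk(x, {x↦thunk((λx. (x x)), {loop↦thunk(5, ∅)}), loop↦thunk(5, ∅)}), loop↦thunk(5, ∅)} | St=∅]
step 7: [T=x | E={x↦thunk(x, {x↦thunk((λx. (x x)), {loop↦thunk(5, ∅)}), loop↦thunk(5, ∅)}), loop↦thunk(5, ∅)} | St=[thunk]]
step 8: [T=x | E={x↦thunk((λx. (x x)), {loop↦thunk(5, ∅)}), loop↦thunk(5, ∅)} | St=[thunk]]
step 9: [T=(λx. (x x)) | E={loop↦thunk(5, ∅)} | St=[thunk]]
step 10: [T=(x x) | E={x↦thunk(x, {x↦thunk(x, {x↦thunk((λx. (x x)), {loop↦thunk(5, ∅)}), loop↦thunk(5, ∅)}), loop↦thunk(5, ∅)}), loop↦thunk(5, ∅)} | St=∅]
step 11: [T=x | E={x↦thunk(x, {x↦thunk(x, {x↦thunk((λx. (x x)), {loop↦thunk(5, ∅)}), loop↦thunk(5, ∅)}), loop↦thunk(5, ∅)}), loop↦thunk(5, ∅)} | St=[thunk]]
step 12: [T=x | E={x↦thunk(x, {x↦thunk((λx. (x x)), {loop↦thunk(5, ∅)}), loop↦thunk(5, ∅)}), loop↦thunk(5, ∅)} | St=[thunk]]
step 13: [T=x | E={x↦thunk((λx. (x x)), {loop↦thunk(5, ∅)}), loop↦thunk(5, ∅)} | St=[thunk]]
→ 13 transitions taken and the configuration is still not final: no result within 13 steps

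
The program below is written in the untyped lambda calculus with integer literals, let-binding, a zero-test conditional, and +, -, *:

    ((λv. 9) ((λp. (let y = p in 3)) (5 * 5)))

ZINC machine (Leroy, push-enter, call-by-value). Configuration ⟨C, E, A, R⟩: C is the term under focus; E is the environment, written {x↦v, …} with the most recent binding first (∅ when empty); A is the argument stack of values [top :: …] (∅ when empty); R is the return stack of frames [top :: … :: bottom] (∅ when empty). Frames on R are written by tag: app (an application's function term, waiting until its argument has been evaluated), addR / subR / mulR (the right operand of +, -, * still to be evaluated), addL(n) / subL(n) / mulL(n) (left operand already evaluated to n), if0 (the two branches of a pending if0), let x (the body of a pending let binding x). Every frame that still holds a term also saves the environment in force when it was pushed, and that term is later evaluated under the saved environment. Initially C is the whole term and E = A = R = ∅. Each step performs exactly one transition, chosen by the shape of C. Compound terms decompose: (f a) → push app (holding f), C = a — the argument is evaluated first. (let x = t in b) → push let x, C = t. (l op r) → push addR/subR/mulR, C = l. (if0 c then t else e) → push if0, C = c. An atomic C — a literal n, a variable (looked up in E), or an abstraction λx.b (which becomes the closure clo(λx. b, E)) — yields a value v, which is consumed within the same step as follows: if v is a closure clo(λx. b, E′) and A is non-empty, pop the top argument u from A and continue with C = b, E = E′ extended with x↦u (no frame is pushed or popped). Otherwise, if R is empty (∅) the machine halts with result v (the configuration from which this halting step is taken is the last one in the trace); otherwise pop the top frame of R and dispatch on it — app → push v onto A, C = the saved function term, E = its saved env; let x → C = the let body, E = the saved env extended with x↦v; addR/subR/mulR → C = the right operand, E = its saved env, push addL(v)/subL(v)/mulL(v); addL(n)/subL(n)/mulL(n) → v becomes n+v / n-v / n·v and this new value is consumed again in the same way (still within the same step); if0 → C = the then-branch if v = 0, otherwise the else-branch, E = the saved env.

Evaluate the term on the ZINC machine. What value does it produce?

0. [C=((λv. 9) ((λp. (let y = p in 3)) (5 * 5))) | E=∅ | A=∅ | R=∅]
1. [C=((λp. (let y = p in 3)) (5 * 5)) | E=∅ | A=∅ | R=[app]]
2. [C=(5 * 5) | E=∅ | A=∅ | R=[app :: app]]
3. [C=5 | E=∅ | A=∅ | R=[mulR :: app :: app]]
4. [C=5 | E=∅ | A=∅ | R=[mulL(5) :: app :: app]]
5. [C=(λp. (let y = p in 3)) | E=∅ | A=[25] | R=[app]]
6. [C=(let y = p in 3) | E={p↦25} | A=∅ | R=[app]]
7. [C=p | E={p↦25} | A=∅ | R=[let y :: app]]
8. [C=3 | E={y↦25, p↦25} | A=∅ | R=[app]]
9. [C=(λv. 9) | E=∅ | A=[3] | R=∅]
10. [C=9 | E={v↦3} | A=∅ | R=∅]
→ final value 9

Answer: 9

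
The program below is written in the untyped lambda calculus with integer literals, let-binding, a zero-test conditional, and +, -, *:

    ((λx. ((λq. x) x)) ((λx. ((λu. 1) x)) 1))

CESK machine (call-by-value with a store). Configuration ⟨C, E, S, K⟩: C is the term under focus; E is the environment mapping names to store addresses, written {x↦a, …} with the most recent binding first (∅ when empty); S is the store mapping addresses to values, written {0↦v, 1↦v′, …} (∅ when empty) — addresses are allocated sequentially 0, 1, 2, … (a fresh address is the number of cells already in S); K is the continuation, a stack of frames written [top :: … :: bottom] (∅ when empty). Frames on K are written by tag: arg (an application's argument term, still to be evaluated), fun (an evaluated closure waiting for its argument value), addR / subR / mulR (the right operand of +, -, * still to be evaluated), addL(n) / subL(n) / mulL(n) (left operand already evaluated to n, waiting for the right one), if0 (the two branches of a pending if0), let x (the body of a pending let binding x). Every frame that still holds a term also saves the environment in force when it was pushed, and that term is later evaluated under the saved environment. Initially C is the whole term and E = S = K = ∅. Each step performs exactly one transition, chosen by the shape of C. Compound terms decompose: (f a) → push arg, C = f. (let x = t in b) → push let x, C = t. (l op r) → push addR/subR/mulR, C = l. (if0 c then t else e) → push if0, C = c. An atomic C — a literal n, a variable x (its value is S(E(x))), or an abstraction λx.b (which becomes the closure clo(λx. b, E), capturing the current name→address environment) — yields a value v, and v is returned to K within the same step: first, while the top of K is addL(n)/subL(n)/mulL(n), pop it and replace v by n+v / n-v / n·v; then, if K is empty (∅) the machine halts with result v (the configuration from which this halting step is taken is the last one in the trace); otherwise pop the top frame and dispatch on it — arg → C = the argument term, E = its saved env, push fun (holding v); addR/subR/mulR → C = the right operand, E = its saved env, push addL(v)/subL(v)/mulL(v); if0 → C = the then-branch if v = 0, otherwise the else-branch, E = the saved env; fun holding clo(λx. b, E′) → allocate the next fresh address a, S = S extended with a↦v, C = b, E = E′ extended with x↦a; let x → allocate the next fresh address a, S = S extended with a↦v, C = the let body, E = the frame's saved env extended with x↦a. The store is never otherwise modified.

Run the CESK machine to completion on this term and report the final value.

Answer: 1

Machine steps:
[0] <C=((λx. ((λq. x) x)) ((λx. ((λu. 1) x)) 1)), E=∅, S=∅, K=∅>
[1] <C=(λx. ((λq. x) x)), E=∅, S=∅, K=[arg]>
[2] <C=((λx. ((λu. 1) x)) 1), E=∅, S=∅, K=[fun]>
[3] <C=(λx. ((λu. 1) x)), E=∅, S=∅, K=[arg :: fun]>
[4] <C=1, E=∅, S=∅, K=[fun :: fun]>
[5] <C=((λu. 1) x), E={x↦0}, S={0↦1}, K=[fun]>
[6] <C=(λu. 1), E={x↦0}, S={0↦1}, K=[arg :: fun]>
[7] <C=x, E={x↦0}, S={0↦1}, K=[fun :: fun]>
[8] <C=1, E={u↦1, x↦0}, S={0↦1, 1↦1}, K=[fun]>
[9] <C=((λq. x) x), E={x↦2}, S={0↦1, 1↦1, 2↦1}, K=∅>
[10] <C=(λq. x), E={x↦2}, S={0↦1, 1↦1, 2↦1}, K=[arg]>
[11] <C=x, E={x↦2}, S={0↦1, 1↦1, 2↦1}, K=[fun]>
[12] <C=x, E={q↦3, x↦2}, S={0↦1, 1↦1, 2↦1, 3↦1}, K=∅>
→ final value 1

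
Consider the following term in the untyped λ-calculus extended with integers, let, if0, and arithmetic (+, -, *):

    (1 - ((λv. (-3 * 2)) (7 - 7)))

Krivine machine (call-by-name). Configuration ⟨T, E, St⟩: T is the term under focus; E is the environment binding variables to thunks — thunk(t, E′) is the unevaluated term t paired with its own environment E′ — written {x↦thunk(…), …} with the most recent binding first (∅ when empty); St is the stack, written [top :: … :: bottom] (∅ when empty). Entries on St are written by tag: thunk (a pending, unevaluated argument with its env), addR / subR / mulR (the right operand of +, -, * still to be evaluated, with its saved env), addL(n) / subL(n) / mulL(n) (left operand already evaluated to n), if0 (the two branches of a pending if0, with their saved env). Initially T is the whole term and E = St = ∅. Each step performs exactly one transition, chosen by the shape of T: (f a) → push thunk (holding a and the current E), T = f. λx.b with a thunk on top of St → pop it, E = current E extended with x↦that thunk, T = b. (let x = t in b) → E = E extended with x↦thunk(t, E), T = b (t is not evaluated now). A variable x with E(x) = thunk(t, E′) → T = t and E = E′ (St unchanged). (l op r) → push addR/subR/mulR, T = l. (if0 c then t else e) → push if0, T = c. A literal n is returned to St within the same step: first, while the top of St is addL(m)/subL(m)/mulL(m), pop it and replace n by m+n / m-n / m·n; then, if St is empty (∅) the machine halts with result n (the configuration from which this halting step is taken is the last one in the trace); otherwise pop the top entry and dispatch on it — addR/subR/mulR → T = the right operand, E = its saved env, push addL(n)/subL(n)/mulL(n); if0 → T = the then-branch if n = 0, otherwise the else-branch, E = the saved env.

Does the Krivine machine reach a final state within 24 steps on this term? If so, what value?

0. ⟨T=(1 - ((λv. (-3 * 2)) (7 - 7))); E=∅; St=∅⟩
1. ⟨T=1; E=∅; St=[subR]⟩
2. ⟨T=((λv. (-3 * 2)) (7 - 7)); E=∅; St=[subL(1)]⟩
3. ⟨T=(λv. (-3 * 2)); E=∅; St=[thunk :: subL(1)]⟩
4. ⟨T=(-3 * 2); E={v↦thunk((7 - 7), ∅)}; St=[subL(1)]⟩
5. ⟨T=-3; E={v↦thunk((7 - 7), ∅)}; St=[mulR :: subL(1)]⟩
6. ⟨T=2; E={v↦thunk((7 - 7), ∅)}; St=[mulL(-3) :: subL(1)]⟩
→ final value 7

Answer: 7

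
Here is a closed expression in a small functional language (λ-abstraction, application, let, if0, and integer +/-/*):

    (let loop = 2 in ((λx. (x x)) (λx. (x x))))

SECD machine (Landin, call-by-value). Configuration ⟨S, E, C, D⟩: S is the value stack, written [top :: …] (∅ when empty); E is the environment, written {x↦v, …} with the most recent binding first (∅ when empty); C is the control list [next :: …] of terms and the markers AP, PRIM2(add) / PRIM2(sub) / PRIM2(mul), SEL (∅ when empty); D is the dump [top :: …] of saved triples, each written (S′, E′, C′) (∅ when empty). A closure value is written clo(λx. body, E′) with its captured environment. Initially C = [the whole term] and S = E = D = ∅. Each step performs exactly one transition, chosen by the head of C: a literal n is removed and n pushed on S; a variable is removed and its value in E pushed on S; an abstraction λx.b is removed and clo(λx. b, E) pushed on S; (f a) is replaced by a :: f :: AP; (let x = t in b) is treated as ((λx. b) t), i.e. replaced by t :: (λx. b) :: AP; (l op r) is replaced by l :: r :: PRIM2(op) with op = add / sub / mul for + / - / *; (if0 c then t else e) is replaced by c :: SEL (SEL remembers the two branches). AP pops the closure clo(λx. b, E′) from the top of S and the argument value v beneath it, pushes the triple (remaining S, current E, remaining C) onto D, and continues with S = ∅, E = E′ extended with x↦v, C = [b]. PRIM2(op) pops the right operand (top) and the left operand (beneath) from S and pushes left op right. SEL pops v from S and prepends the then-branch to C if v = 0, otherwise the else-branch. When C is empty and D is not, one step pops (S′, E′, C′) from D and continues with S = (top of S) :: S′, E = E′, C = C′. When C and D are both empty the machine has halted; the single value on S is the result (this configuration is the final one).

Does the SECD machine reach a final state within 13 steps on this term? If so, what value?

t=0: [S=∅ | E=∅ | C=[(let loop = 2 in ((λx. (x x)) (λx. (x x))))] | D=∅]
t=1: [S=∅ | E=∅ | C=[2 :: (λloop. ((λx. (x x)) (λx. (x x)))) :: AP] | D=∅]
t=2: [S=[2] | E=∅ | C=[(λloop. ((λx. (x x)) (λx. (x x)))) :: AP] | D=∅]
t=3: [S=[clo(λloop. ((λx. (x x)) (λx. (x x))), ∅) :: 2] | E=∅ | C=[AP] | D=∅]
t=4: [S=∅ | E={loop↦2} | C=[((λx. (x x)) (λx. (x x)))] | D=[(∅, ∅, ∅)]]
t=5: [S=∅ | E={loop↦2} | C=[(λx. (x x)) :: (λx. (x x)) :: AP] | D=[(∅, ∅, ∅)]]
t=6: [S=[clo(λx. (x x), {loop↦2})] | E={loop↦2} | C=[(λx. (x x)) :: AP] | D=[(∅, ∅, ∅)]]
t=7: [S=[clo(λx. (x x), {loop↦2}) :: clo(λx. (x x), {loop↦2})] | E={loop↦2} | C=[AP] | D=[(∅, ∅, ∅)]]
t=8: [S=∅ | E={x↦clo(λx. (x x), {loop↦2}), loop↦2} | C=[(x x)] | D=[(∅, {loop↦2}, ∅) :: (∅, ∅, ∅)]]
t=9: [S=∅ | E={x↦clo(λx. (x x), {loop↦2}), loop↦2} | C=[x :: x :: AP] | D=[(∅, {loop↦2}, ∅) :: (∅, ∅, ∅)]]
t=10: [S=[clo(λx. (x x), {loop↦2})] | E={x↦clo(λx. (x x), {loop↦2}), loop↦2} | C=[x :: AP] | D=[(∅, {loop↦2}, ∅) :: (∅, ∅, ∅)]]
t=11: [S=[clo(λx. (x x), {loop↦2}) :: clo(λx. (x x), {loop↦2})] | E={x↦clo(λx. (x x), {loop↦2}), loop↦2} | C=[AP] | D=[(∅, {loop↦2}, ∅) :: (∅, ∅, ∅)]]
t=12: [S=∅ | E={x↦clo(λx. (x x), {loop↦2}), loop↦2} | C=[(x x)] | D=[(∅, {x↦clo(λx. (x x), {loop↦2}), loop↦2}, ∅) :: (∅, {loop↦2}, ∅) :: (∅, ∅, ∅)]]
t=13: [S=∅ | E={x↦clo(λx. (x x), {loop↦2}), loop↦2} | C=[x :: x :: AP] | D=[(∅, {x↦clo(λx. (x x), {loop↦2}), loop↦2}, ∅) :: (∅, {loop↦2}, ∅) :: (∅, ∅, ∅)]]
→ 13 transitions taken and the configuration is still not final: no result within 13 steps

Answer: DIVERGES (no final state within 13 steps)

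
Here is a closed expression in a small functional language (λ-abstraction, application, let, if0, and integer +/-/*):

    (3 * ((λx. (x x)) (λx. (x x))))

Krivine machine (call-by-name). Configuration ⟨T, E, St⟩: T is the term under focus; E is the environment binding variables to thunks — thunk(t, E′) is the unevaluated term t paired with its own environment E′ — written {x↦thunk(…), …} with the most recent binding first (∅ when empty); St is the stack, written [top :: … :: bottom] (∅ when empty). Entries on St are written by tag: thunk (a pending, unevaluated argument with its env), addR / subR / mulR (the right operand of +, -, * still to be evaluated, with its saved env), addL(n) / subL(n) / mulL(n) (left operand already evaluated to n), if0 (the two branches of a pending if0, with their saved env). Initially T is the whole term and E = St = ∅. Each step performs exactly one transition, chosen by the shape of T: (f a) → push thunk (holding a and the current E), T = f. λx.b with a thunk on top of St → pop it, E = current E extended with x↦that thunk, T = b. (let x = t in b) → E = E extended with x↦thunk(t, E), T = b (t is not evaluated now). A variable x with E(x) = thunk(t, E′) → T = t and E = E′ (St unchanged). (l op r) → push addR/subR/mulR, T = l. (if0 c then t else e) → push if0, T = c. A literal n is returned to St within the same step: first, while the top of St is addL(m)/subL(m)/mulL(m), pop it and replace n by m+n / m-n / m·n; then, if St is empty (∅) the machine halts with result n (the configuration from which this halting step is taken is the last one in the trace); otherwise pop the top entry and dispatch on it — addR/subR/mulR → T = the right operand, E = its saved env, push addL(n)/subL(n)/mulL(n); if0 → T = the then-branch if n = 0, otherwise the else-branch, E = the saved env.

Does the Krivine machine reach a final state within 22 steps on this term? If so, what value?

Answer: DIVERGES (no final state within 22 steps)

Execution trace:
0. [T=(3 * ((λx. (x x)) (λx. (x x)))) | E=∅ | St=∅]
1. [T=3 | E=∅ | St=[mulR]]
2. [T=((λx. (x x)) (λx. (x x))) | E=∅ | St=[mulL(3)]]
3. [T=(λx. (x x)) | E=∅ | St=[thunk :: mulL(3)]]
4. [T=(x x) | E={x↦thunk((λx. (x x)), ∅)} | St=[mulL(3)]]
5. [T=x | E={x↦thunk((λx. (x x)), ∅)} | St=[thunk :: mulL(3)]]
6. [T=(λx. (x x)) | E=∅ | St=[thunk :: mulL(3)]]
7. [T=(x x) | E={x↦thunk(x, {x↦thunk((λx. (x x)), ∅)})} | St=[mulL(3)]]
8. [T=x | E={x↦thunk(x, {x↦thunk((λx. (x x)), ∅)})} | St=[thunk :: mulL(3)]]
9. [T=x | E={x↦thunk((λx. (x x)), ∅)} | St=[thunk :: mulL(3)]]
10. [T=(λx. (x x)) | E=∅ | St=[thunk :: mulL(3)]]
11. [T=(x x) | E={x↦thunk(x, {x↦thunk(x, {x↦thunk((λx. (x x)), ∅)})})} | St=[mulL(3)]]
12. [T=x | E={x↦thunk(x, {x↦thunk(x, {x↦thunk((λx. (x x)), ∅)})})} | St=[thunk :: mulL(3)]]
13. [T=x | E={x↦thunk(x, {x↦thunk((λx. (x x)), ∅)})} | St=[thunk :: mulL(3)]]
14. [T=x | E={x↦thunk((λx. (x x)), ∅)} | St=[thunk :: mulL(3)]]
15. [T=(λx. (x x)) | E=∅ | St=[thunk :: mulL(3)]]
16. [T=(x x) | E={x↦thunk(x, {x↦thunk(x, {x↦thunk(x, {x↦thunk((λx. (x x)), ∅)})})})} | St=[mulL(3)]]
17. [T=x | E={x↦thunk(x, {x↦thunk(x, {x↦thunk(x, {x↦thunk((λx. (x x)), ∅)})})})} | St=[thunk :: mulL(3)]]
18. [T=x | E={x↦thunk(x, {x↦thunk(x, {x↦thunk((λx. (x x)), ∅)})})} | St=[thunk :: mulL(3)]]
19. [T=x | E={x↦thunk(x, {x↦thunk((λx. (x x)), ∅)})} | St=[thunk :: mulL(3)]]
20. [T=x | E={x↦thunk((λx. (x x)), ∅)} | St=[thunk :: mulL(3)]]
21. [T=(λx. (x x)) | E=∅ | St=[thunk :: mulL(3)]]
22. [T=(x x) | E={x↦thunk(x, {x↦thunk(x, {x↦thunk(x, {x↦thunk(x, {x↦thunk((λx. (x x)), ∅)})})})})} | St=[mulL(3)]]
→ 22 transitions taken and the configuration is still not final: no result within 22 steps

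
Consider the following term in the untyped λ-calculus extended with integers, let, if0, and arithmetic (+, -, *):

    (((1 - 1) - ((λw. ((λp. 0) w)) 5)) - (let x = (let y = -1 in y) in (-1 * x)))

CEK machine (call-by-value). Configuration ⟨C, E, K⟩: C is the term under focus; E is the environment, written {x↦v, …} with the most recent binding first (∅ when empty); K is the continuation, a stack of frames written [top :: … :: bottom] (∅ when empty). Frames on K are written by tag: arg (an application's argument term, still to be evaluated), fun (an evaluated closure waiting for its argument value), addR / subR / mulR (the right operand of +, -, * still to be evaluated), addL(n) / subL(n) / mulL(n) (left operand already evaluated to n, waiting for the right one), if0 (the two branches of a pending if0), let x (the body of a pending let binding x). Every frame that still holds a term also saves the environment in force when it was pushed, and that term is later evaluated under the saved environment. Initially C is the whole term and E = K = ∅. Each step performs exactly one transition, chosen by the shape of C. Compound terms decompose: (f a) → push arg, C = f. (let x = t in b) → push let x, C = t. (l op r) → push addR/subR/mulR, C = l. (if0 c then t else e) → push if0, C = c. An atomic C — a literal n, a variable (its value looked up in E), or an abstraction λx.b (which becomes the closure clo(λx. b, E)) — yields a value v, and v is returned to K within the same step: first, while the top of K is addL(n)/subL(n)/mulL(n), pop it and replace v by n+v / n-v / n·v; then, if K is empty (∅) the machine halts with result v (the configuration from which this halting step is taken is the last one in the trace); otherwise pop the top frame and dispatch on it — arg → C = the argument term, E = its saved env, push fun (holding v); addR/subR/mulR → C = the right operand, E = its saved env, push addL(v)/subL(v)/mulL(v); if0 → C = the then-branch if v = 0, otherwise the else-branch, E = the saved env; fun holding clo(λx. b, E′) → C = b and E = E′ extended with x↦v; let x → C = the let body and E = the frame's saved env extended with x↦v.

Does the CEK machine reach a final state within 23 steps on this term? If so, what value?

Answer: -1

Machine steps:
[0] [C=(((1 - 1) - ((λw. ((λp. 0) w)) 5)) - (let x = (let y = -1 in y) in (-1 * x))) | E=∅ | K=∅]
[1] [C=((1 - 1) - ((λw. ((λp. 0) w)) 5)) | E=∅ | K=[subR]]
[2] [C=(1 - 1) | E=∅ | K=[subR :: subR]]
[3] [C=1 | E=∅ | K=[subR :: subR :: subR]]
[4] [C=1 | E=∅ | K=[subL(1) :: subR :: subR]]
[5] [C=((λw. ((λp. 0) w)) 5) | E=∅ | K=[subL(0) :: subR]]
[6] [C=(λw. ((λp. 0) w)) | E=∅ | K=[arg :: subL(0) :: subR]]
[7] [C=5 | E=∅ | K=[fun :: subL(0) :: subR]]
[8] [C=((λp. 0) w) | E={w↦5} | K=[subL(0) :: subR]]
[9] [C=(λp. 0) | E={w↦5} | K=[arg :: subL(0) :: subR]]
[10] [C=w | E={w↦5} | K=[fun :: subL(0) :: subR]]
[11] [C=0 | E={p↦5, w↦5} | K=[subL(0) :: subR]]
[12] [C=(let x = (let y = -1 in y) in (-1 * x)) | E=∅ | K=[subL(0)]]
[13] [C=(let y = -1 in y) | E=∅ | K=[let x :: subL(0)]]
[14] [C=-1 | E=∅ | K=[let y :: let x :: subL(0)]]
[15] [C=y | E={y↦-1} | K=[let x :: subL(0)]]
[16] [C=(-1 * x) | E={x↦-1} | K=[subL(0)]]
[17] [C=-1 | E={x↦-1} | K=[mulR :: subL(0)]]
[18] [C=x | E={x↦-1} | K=[mulL(-1) :: subL(0)]]
→ final value -1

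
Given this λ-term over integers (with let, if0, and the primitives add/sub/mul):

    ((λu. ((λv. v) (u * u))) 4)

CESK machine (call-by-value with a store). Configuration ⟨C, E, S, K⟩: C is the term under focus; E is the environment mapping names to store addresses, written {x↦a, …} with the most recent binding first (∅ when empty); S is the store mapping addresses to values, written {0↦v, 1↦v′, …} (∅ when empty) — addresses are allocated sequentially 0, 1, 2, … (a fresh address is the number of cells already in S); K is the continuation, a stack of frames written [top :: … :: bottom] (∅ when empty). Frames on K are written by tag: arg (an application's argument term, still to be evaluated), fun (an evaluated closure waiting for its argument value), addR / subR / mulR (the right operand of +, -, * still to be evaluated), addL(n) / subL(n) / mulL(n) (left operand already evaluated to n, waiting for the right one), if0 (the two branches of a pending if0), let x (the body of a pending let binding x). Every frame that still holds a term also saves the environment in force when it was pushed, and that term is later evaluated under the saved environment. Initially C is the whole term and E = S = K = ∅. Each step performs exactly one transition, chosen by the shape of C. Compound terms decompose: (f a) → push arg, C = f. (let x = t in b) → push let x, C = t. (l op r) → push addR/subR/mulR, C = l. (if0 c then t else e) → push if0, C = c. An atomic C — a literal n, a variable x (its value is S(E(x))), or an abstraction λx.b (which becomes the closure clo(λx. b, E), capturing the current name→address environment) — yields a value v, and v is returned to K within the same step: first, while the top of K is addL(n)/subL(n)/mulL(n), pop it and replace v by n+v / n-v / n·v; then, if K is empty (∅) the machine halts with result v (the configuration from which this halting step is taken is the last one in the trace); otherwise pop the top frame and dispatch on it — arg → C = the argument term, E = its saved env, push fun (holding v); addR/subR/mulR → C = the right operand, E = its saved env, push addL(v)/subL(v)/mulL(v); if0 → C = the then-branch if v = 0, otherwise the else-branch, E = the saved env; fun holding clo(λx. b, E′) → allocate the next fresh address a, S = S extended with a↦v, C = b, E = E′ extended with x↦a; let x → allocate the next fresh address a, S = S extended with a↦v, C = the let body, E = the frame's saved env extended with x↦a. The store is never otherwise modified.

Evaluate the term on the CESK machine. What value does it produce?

[0] <C=((λu. ((λv. v) (u * u))) 4), E=∅, S=∅, K=∅>
[1] <C=(λu. ((λv. v) (u * u))), E=∅, S=∅, K=[arg]>
[2] <C=4, E=∅, S=∅, K=[fun]>
[3] <C=((λv. v) (u * u)), E={u↦0}, S={0↦4}, K=∅>
[4] <C=(λv. v), E={u↦0}, S={0↦4}, K=[arg]>
[5] <C=(u * u), E={u↦0}, S={0↦4}, K=[fun]>
[6] <C=u, E={u↦0}, S={0↦4}, K=[mulR :: fun]>
[7] <C=u, E={u↦0}, S={0↦4}, K=[mulL(4) :: fun]>
[8] <C=v, E={v↦1, u↦0}, S={0↦4, 1↦16}, K=∅>
→ final value 16

Answer: 16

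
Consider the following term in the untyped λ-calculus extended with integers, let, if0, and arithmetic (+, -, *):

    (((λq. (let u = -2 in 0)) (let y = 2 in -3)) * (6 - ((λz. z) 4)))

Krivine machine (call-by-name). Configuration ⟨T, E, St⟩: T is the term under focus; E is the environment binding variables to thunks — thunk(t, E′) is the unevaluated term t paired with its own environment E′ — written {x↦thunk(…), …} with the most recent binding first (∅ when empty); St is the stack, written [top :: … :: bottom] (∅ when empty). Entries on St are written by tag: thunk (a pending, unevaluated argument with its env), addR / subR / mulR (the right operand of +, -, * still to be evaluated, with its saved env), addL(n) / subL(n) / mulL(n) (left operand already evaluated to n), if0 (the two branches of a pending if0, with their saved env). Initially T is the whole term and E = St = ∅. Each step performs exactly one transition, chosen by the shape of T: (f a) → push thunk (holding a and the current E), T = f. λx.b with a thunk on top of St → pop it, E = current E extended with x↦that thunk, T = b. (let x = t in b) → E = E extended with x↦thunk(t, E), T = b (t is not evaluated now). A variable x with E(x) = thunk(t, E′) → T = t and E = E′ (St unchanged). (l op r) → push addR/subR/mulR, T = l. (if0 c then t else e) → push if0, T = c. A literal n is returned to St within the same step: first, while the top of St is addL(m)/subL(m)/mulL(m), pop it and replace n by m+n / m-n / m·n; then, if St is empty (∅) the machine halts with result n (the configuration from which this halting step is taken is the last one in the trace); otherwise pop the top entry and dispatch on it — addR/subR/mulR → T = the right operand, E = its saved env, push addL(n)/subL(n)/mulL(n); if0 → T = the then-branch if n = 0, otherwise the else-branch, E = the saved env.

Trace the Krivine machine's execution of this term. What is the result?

[0] <T=(((λq. (let u = -2 in 0)) (let y = 2 in -3)) * (6 - ((λz. z) 4))), E=∅, St=∅>
[1] <T=((λq. (let u = -2 in 0)) (let y = 2 in -3)), E=∅, St=[mulR]>
[2] <T=(λq. (let u = -2 in 0)), E=∅, St=[thunk :: mulR]>
[3] <T=(let u = -2 in 0), E={q↦thunk((let y = 2 in -3), ∅)}, St=[mulR]>
[4] <T=0, E={u↦thunk(-2, {q↦thunk((let y = 2 in -3), ∅)}), q↦thunk((let y = 2 in -3), ∅)}, St=[mulR]>
[5] <T=(6 - ((λz. z) 4)), E=∅, St=[mulL(0)]>
[6] <T=6, E=∅, St=[subR :: mulL(0)]>
[7] <T=((λz. z) 4), E=∅, St=[subL(6) :: mulL(0)]>
[8] <T=(λz. z), E=∅, St=[thunk :: subL(6) :: mulL(0)]>
[9] <T=z, E={z↦thunk(4, ∅)}, St=[subL(6) :: mulL(0)]>
[10] <T=4, E=∅, St=[subL(6) :: mulL(0)]>
→ final value 0

Answer: 0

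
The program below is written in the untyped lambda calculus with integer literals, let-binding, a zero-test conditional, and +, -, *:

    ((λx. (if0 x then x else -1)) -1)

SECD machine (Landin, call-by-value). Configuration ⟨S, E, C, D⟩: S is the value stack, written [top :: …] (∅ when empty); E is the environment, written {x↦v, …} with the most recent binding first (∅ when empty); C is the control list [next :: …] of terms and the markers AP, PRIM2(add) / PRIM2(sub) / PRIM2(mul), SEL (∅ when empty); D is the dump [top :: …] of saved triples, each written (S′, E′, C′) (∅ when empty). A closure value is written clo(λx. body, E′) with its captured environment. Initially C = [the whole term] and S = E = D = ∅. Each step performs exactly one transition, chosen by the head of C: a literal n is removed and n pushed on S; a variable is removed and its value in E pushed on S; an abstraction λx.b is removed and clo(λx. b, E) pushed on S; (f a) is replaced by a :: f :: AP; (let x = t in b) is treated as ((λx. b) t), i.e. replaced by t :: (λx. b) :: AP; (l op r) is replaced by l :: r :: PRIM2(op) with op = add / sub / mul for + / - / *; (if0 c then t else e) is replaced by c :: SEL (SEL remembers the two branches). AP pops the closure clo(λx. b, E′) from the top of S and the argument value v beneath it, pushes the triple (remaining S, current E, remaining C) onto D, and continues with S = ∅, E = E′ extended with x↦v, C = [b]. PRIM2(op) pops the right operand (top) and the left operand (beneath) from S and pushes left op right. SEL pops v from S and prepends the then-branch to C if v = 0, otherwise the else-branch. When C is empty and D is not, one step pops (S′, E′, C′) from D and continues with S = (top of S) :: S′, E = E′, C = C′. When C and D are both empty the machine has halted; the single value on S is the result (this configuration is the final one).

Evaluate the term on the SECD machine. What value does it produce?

0. [S=∅ | E=∅ | C=[((λx. (if0 x then x else -1)) -1)] | D=∅]
1. [S=∅ | E=∅ | C=[-1 :: (λx. (if0 x then x else -1)) :: AP] | D=∅]
2. [S=[-1] | E=∅ | C=[(λx. (if0 x then x else -1)) :: AP] | D=∅]
3. [S=[clo(λx. (if0 x then x else -1), ∅) :: -1] | E=∅ | C=[AP] | D=∅]
4. [S=∅ | E={x↦-1} | C=[(if0 x then x else -1)] | D=[(∅, ∅, ∅)]]
5. [S=∅ | E={x↦-1} | C=[x :: SEL] | D=[(∅, ∅, ∅)]]
6. [S=[-1] | E={x↦-1} | C=[SEL] | D=[(∅, ∅, ∅)]]
7. [S=∅ | E={x↦-1} | C=[-1] | D=[(∅, ∅, ∅)]]
8. [S=[-1] | E={x↦-1} | C=∅ | D=[(∅, ∅, ∅)]]
9. [S=[-1] | E=∅ | C=∅ | D=∅]
→ final value -1

Answer: -1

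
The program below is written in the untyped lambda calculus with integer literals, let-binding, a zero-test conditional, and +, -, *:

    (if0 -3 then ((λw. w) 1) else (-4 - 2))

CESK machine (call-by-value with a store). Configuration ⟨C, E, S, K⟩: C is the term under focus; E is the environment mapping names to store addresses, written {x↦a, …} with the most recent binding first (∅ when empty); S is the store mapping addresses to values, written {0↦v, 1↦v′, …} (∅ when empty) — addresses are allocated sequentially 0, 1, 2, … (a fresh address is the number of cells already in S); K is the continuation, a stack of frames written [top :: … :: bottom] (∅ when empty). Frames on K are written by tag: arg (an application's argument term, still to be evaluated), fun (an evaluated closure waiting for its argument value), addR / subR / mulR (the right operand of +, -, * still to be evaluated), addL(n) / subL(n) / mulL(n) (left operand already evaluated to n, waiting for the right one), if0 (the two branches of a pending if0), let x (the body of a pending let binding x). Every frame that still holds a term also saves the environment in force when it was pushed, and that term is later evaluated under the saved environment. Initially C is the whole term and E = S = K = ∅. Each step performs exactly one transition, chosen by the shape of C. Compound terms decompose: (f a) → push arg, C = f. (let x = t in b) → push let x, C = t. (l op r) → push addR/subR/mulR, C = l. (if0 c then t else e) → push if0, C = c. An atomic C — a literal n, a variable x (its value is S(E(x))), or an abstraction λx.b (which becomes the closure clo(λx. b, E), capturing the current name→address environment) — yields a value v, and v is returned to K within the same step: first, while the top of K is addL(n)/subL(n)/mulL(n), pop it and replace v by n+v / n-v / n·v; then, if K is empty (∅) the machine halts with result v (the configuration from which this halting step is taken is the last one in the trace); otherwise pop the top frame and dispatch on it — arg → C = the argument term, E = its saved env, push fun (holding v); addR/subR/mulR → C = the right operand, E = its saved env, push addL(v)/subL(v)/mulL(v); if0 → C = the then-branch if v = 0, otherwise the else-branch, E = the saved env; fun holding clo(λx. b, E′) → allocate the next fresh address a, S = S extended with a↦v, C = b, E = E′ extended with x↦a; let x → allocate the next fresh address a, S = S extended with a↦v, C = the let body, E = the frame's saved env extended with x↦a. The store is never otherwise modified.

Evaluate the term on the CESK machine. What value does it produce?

0. [C=(if0 -3 then ((λw. w) 1) else (-4 - 2)) | E=∅ | S=∅ | K=∅]
1. [C=-3 | E=∅ | S=∅ | K=[if0]]
2. [C=(-4 - 2) | E=∅ | S=∅ | K=∅]
3. [C=-4 | E=∅ | S=∅ | K=[subR]]
4. [C=2 | E=∅ | S=∅ | K=[subL(-4)]]
→ final value -6

Answer: -6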